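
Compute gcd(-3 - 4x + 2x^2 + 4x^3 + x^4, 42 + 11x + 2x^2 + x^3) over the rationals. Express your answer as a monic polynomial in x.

Repeated division with remainder:
  x^4 + 4x^3 + 2x^2 - 4x - 3 = (x + 2)(x^3 + 2x^2 + 11x + 42) + (-13x^2 - 68x - 87)
  x^3 + 2x^2 + 11x + 42 = (-(1/13)x + 42/169)(-13x^2 - 68x - 87) + ((3584/169)x + 10752/169)
  -13x^2 - 68x - 87 = (-(2197/3584)x - 4901/3584)((3584/169)x + 10752/169) + (0)
Last nonzero remainder: (3584/169)x + 10752/169. Dividing through by 3584/169 gives the monic gcd x + 3.

3 + x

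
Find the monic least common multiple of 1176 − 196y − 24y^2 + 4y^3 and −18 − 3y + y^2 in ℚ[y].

882 + 147y − 67y^2 − 3y^3 + y^4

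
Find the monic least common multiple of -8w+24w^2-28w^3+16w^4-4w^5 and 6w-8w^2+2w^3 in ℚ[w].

-6w+20w^2-27w^3+19w^4-7w^5+w^6

Repeated division with remainder:
  -4w^5+16w^4-28w^3+24w^2-8w = (-2w^2-8)(2w^3-8w^2+6w) + (-40w^2+40w)
  2w^3-8w^2+6w = (-(1/20)w+3/20)(-40w^2+40w) + (0)
Last nonzero remainder: -40w^2+40w. Dividing through by -40 gives the monic gcd w^2-w.
Then lcm(f, g) = f·g / gcd(f, g); expanding and making the result monic gives the answer.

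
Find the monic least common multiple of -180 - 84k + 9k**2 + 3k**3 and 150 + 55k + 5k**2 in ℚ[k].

-300 - 200k - 13k**2 + 8k**3 + k**4

Euclidean algorithm in ℚ[k]:
  3k**3 + 9k**2 - 84k - 180 = ((3/5)k - 24/5)(5k**2 + 55k + 150) + (90k + 540)
  5k**2 + 55k + 150 = ((1/18)k + 5/18)(90k + 540) + (0)
Last nonzero remainder: 90k + 540. Dividing through by 90 gives the monic gcd k + 6.
Then lcm(f, g) = f·g / gcd(f, g); expanding and making the result monic gives the answer.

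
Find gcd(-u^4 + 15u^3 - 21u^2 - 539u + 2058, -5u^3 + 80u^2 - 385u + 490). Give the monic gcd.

Apply the Euclidean algorithm:
  -u^4 + 15u^3 - 21u^2 - 539u + 2058 = ((1/5)u + 1/5)(-5u^3 + 80u^2 - 385u + 490) + (40u^2 - 560u + 1960)
  -5u^3 + 80u^2 - 385u + 490 = (-(1/8)u + 1/4)(40u^2 - 560u + 1960) + (0)
Last nonzero remainder: 40u^2 - 560u + 1960. Dividing through by 40 gives the monic gcd u^2 - 14u + 49.

u^2 - 14u + 49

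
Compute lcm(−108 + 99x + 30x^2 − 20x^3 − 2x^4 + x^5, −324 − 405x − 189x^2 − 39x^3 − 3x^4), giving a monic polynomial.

Repeated division with remainder:
  x^5 − 2x^4 − 20x^3 + 30x^2 + 99x − 108 = (−(1/3)x + 5)(−3x^4 − 39x^3 − 189x^2 − 405x − 324) + (112x^3 + 840x^2 + 2016x + 1512)
  −3x^4 − 39x^3 − 189x^2 − 405x − 324 = (−(3/112)x − 33/224)(112x^3 + 840x^2 + 2016x + 1512) + (−(45/4)x^2 − (135/2)x − 405/4)
  112x^3 + 840x^2 + 2016x + 1512 = (−(448/45)x − 224/15)(−(45/4)x^2 − (135/2)x − 405/4) + (0)
Last nonzero remainder: −(45/4)x^2 − (135/2)x − 405/4. Dividing through by −45/4 gives the monic gcd x^2 + 6x + 9.
Then lcm(f, g) = f·g / gcd(f, g); expanding and making the result monic gives the answer.

−1296 + 432x + 945x^2 + 69x^3 − 134x^4 − 22x^5 + 5x^6 + x^7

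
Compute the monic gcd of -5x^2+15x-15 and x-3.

1

Apply the Euclidean algorithm:
  -5x^2+15x-15 = (-5x)(x-3) + (-15)
  x-3 = (-(1/15)x+1/5)(-15) + (0)
The last nonzero remainder is the constant -15, so the polynomials are coprime and gcd = 1.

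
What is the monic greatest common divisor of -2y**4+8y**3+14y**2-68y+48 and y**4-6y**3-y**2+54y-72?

Euclidean algorithm in ℚ[y]:
  -2y**4+8y**3+14y**2-68y+48 = (-2)(y**4-6y**3-y**2+54y-72) + (-4y**3+12y**2+40y-96)
  y**4-6y**3-y**2+54y-72 = (-(1/4)y+3/4)(-4y**3+12y**2+40y-96) + (0)
Last nonzero remainder: -4y**3+12y**2+40y-96. Dividing through by -4 gives the monic gcd y**3-3y**2-10y+24.

y**3-3y**2-10y+24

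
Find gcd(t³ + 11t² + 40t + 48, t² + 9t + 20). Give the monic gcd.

t + 4

By polynomial division,
  t³ + 11t² + 40t + 48 = (t + 2)(t² + 9t + 20) + (2t + 8)
  t² + 9t + 20 = ((1/2)t + 5/2)(2t + 8) + (0)
Last nonzero remainder: 2t + 8. Dividing through by 2 gives the monic gcd t + 4.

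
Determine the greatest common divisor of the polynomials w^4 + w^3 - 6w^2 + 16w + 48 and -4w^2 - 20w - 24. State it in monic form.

w^2 + 5w + 6

Repeated division with remainder:
  w^4 + w^3 - 6w^2 + 16w + 48 = (-(1/4)w^2 + w - 2)(-4w^2 - 20w - 24) + (0)
Last nonzero remainder: -4w^2 - 20w - 24. Dividing through by -4 gives the monic gcd w^2 + 5w + 6.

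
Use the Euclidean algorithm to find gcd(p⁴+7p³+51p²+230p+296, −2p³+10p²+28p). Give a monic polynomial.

By polynomial division,
  p⁴+7p³+51p²+230p+296 = (−(1/2)p−6)(−2p³+10p²+28p) + (125p²+398p+296)
  −2p³+10p²+28p = (−(2/125)p+2046/15625)(125p²+398p+296) + (−(302808/15625)p−605616/15625)
  125p²+398p+296 = (−(1953125/302808)p−15625/2046)(−(302808/15625)p−605616/15625) + (0)
Last nonzero remainder: −(302808/15625)p−605616/15625. Dividing through by −302808/15625 gives the monic gcd p+2.

p+2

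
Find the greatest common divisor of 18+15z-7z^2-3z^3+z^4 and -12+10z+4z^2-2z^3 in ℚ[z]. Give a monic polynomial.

By polynomial division,
  z^4-3z^3-7z^2+15z+18 = (-(1/2)z+1/2)(-2z^3+4z^2+10z-12) + (-4z^2+4z+24)
  -2z^3+4z^2+10z-12 = ((1/2)z-1/2)(-4z^2+4z+24) + (0)
Last nonzero remainder: -4z^2+4z+24. Dividing through by -4 gives the monic gcd z^2-z-6.

-6-z+z^2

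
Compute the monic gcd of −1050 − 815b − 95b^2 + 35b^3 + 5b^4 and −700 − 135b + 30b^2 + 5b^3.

−35 + 2b + b^2

By polynomial division,
  5b^4 + 35b^3 − 95b^2 − 815b − 1050 = (b + 1)(5b^3 + 30b^2 − 135b − 700) + (10b^2 + 20b − 350)
  5b^3 + 30b^2 − 135b − 700 = ((1/2)b + 2)(10b^2 + 20b − 350) + (0)
Last nonzero remainder: 10b^2 + 20b − 350. Dividing through by 10 gives the monic gcd b^2 + 2b − 35.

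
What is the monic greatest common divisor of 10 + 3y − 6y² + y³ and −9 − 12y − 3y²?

1 + y

Euclidean algorithm in ℚ[y]:
  y³ − 6y² + 3y + 10 = (−(1/3)y + 10/3)(−3y² − 12y − 9) + (40y + 40)
  −3y² − 12y − 9 = (−(3/40)y − 9/40)(40y + 40) + (0)
Last nonzero remainder: 40y + 40. Dividing through by 40 gives the monic gcd y + 1.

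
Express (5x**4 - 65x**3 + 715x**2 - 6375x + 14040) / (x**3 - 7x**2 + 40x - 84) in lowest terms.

(5x**3 - 50x**2 + 565x - 4680)/(x**2 - 4x + 28)

Euclidean algorithm in ℚ[x]:
  5x**4 - 65x**3 + 715x**2 - 6375x + 14040 = (5x - 30)(x**3 - 7x**2 + 40x - 84) + (305x**2 - 4755x + 11520)
  x**3 - 7x**2 + 40x - 84 = ((1/305)x + 524/18605)(305x**2 - 4755x + 11520) + ((506620/3721)x - 1519860/3721)
  305x**2 - 4755x + 11520 = ((226981/101324)x - 714432/25331)((506620/3721)x - 1519860/3721) + (0)
Last nonzero remainder: (506620/3721)x - 1519860/3721. Dividing through by 506620/3721 gives the monic gcd x - 3.
Cancel x - 3 from numerator and denominator to get the reduced form.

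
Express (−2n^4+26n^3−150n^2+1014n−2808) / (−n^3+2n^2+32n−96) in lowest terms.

Repeated division with remainder:
  −2n^4+26n^3−150n^2+1014n−2808 = (2n−22)(−n^3+2n^2+32n−96) + (−170n^2+1910n−4920)
  −n^3+2n^2+32n−96 = ((1/170)n+157/2890)(−170n^2+1910n−4920) + (−(12375/289)n+49500/289)
  −170n^2+1910n−4920 = ((9826/2475)n−23698/825)(−(12375/289)n+49500/289) + (0)
Last nonzero remainder: −(12375/289)n+49500/289. Dividing through by −12375/289 gives the monic gcd n−4.
Cancel n−4 from numerator and denominator to get the reduced form.

(2n^3−18n^2+78n−702)/(n^2+2n−24)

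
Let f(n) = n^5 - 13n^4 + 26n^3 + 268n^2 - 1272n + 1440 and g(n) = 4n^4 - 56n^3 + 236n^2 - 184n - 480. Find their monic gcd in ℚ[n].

Repeated division with remainder:
  n^5 - 13n^4 + 26n^3 + 268n^2 - 1272n + 1440 = ((1/4)n + 1/4)(4n^4 - 56n^3 + 236n^2 - 184n - 480) + (-19n^3 + 255n^2 - 1106n + 1560)
  4n^4 - 56n^3 + 236n^2 - 184n - 480 = (-(4/19)n + 44/361)(-19n^3 + 255n^2 - 1106n + 1560) + (-(10080/361)n^2 + (100800/361)n - 241920/361)
  -19n^3 + 255n^2 - 1106n + 1560 = ((6859/10080)n - 4693/2016)(-(10080/361)n^2 + (100800/361)n - 241920/361) + (0)
Last nonzero remainder: -(10080/361)n^2 + (100800/361)n - 241920/361. Dividing through by -10080/361 gives the monic gcd n^2 - 10n + 24.

n^2 - 10n + 24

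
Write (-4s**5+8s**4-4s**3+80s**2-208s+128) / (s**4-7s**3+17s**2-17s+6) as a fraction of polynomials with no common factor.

Repeated division with remainder:
  -4s**5+8s**4-4s**3+80s**2-208s+128 = (-4s-20)(s**4-7s**3+17s**2-17s+6) + (-76s**3+352s**2-524s+248)
  s**4-7s**3+17s**2-17s+6 = (-(1/76)s+45/1444)(-76s**3+352s**2-524s+248) + (-(312/361)s**2+(936/361)s-624/361)
  -76s**3+352s**2-524s+248 = ((6859/78)s-11191/78)(-(312/361)s**2+(936/361)s-624/361) + (0)
Last nonzero remainder: -(312/361)s**2+(936/361)s-624/361. Dividing through by -312/361 gives the monic gcd s**2-3s+2.
Cancel s**2-3s+2 from numerator and denominator to get the reduced form.

(-4s**3-4s**2-8s+64)/(s**2-4s+3)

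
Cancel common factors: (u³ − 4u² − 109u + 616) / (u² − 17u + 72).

By polynomial division,
  u³ − 4u² − 109u + 616 = (u + 13)(u² − 17u + 72) + (40u − 320)
  u² − 17u + 72 = ((1/40)u − 9/40)(40u − 320) + (0)
Last nonzero remainder: 40u − 320. Dividing through by 40 gives the monic gcd u − 8.
Cancel u − 8 from numerator and denominator to get the reduced form.

(u² + 4u − 77)/(u − 9)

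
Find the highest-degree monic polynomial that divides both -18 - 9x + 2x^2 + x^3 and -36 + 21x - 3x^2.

-3 + x

Repeated division with remainder:
  x^3 + 2x^2 - 9x - 18 = (-(1/3)x - 3)(-3x^2 + 21x - 36) + (42x - 126)
  -3x^2 + 21x - 36 = (-(1/14)x + 2/7)(42x - 126) + (0)
Last nonzero remainder: 42x - 126. Dividing through by 42 gives the monic gcd x - 3.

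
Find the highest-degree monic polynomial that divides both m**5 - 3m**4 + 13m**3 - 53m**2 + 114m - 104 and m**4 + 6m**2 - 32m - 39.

m**2 + 2m + 13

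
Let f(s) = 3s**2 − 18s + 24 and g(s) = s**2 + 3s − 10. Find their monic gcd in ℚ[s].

s − 2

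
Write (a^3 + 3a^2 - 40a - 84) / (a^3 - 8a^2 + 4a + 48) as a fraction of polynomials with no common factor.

(a + 7)/(a - 4)

Euclidean algorithm in ℚ[a]:
  a^3 + 3a^2 - 40a - 84 = (a^3 - 8a^2 + 4a + 48) + (11a^2 - 44a - 132)
  a^3 - 8a^2 + 4a + 48 = ((1/11)a - 4/11)(11a^2 - 44a - 132) + (0)
Last nonzero remainder: 11a^2 - 44a - 132. Dividing through by 11 gives the monic gcd a^2 - 4a - 12.
Cancel a^2 - 4a - 12 from numerator and denominator to get the reduced form.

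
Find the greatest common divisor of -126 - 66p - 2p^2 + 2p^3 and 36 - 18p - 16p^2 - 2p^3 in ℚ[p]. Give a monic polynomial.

3 + p

Apply the Euclidean algorithm:
  2p^3 - 2p^2 - 66p - 126 = (-1)(-2p^3 - 16p^2 - 18p + 36) + (-18p^2 - 84p - 90)
  -2p^3 - 16p^2 - 18p + 36 = ((1/9)p + 10/27)(-18p^2 - 84p - 90) + ((208/9)p + 208/3)
  -18p^2 - 84p - 90 = (-(81/104)p - 135/104)((208/9)p + 208/3) + (0)
Last nonzero remainder: (208/9)p + 208/3. Dividing through by 208/9 gives the monic gcd p + 3.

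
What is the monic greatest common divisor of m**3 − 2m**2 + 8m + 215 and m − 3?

1

By polynomial division,
  m**3 − 2m**2 + 8m + 215 = (m**2 + m + 11)(m − 3) + (248)
  m − 3 = ((1/248)m − 3/248)(248) + (0)
The last nonzero remainder is the constant 248, so the polynomials are coprime and gcd = 1.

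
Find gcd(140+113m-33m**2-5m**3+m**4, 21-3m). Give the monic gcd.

-7+m

By polynomial division,
  m**4-5m**3-33m**2+113m+140 = (-(1/3)m**3-(2/3)m**2+(19/3)m+20/3)(-3m+21) + (0)
Last nonzero remainder: -3m+21. Dividing through by -3 gives the monic gcd m-7.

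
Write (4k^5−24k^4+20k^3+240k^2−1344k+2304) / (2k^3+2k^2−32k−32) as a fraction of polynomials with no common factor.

Apply the Euclidean algorithm:
  4k^5−24k^4+20k^3+240k^2−1344k+2304 = (2k^2−14k+56)(2k^3+2k^2−32k−32) + (−256k^2+4096)
  2k^3+2k^2−32k−32 = (−(1/128)k−1/128)(−256k^2+4096) + (0)
Last nonzero remainder: −256k^2+4096. Dividing through by −256 gives the monic gcd k^2−16.
Cancel k^2−16 from numerator and denominator to get the reduced form.

(2k^3−12k^2+42k−72)/(k+1)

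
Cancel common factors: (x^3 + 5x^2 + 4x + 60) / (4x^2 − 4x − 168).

(x^2 − x + 10)/(4x − 28)

Euclidean algorithm in ℚ[x]:
  x^3 + 5x^2 + 4x + 60 = ((1/4)x + 3/2)(4x^2 − 4x − 168) + (52x + 312)
  4x^2 − 4x − 168 = ((1/13)x − 7/13)(52x + 312) + (0)
Last nonzero remainder: 52x + 312. Dividing through by 52 gives the monic gcd x + 6.
Cancel x + 6 from numerator and denominator to get the reduced form.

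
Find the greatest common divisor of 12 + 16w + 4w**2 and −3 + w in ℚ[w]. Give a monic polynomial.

Apply the Euclidean algorithm:
  4w**2 + 16w + 12 = (4w + 28)(w − 3) + (96)
  w − 3 = ((1/96)w − 1/32)(96) + (0)
The last nonzero remainder is the constant 96, so the polynomials are coprime and gcd = 1.

1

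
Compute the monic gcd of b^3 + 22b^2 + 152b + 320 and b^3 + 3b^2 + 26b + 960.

Apply the Euclidean algorithm:
  b^3 + 22b^2 + 152b + 320 = (b^3 + 3b^2 + 26b + 960) + (19b^2 + 126b − 640)
  b^3 + 3b^2 + 26b + 960 = ((1/19)b − 69/361)(19b^2 + 126b − 640) + ((30240/361)b + 302400/361)
  19b^2 + 126b − 640 = ((6859/30240)b − 722/945)((30240/361)b + 302400/361) + (0)
Last nonzero remainder: (30240/361)b + 302400/361. Dividing through by 30240/361 gives the monic gcd b + 10.

b + 10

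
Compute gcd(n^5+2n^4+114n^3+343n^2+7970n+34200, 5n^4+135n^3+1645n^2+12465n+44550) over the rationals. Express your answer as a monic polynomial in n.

Apply the Euclidean algorithm:
  n^5+2n^4+114n^3+343n^2+7970n+34200 = ((1/5)n−5)(5n^4+135n^3+1645n^2+12465n+44550) + (460n^3+6075n^2+61385n+256950)
  5n^4+135n^3+1645n^2+12465n+44550 = ((1/92)n+1269/8464)(460n^3+6075n^2+61385n+256950) + ((566685/8464)n^2+(3966795/8464)n+25500825/4232)
  460n^3+6075n^2+61385n+256950 = ((778688/113337)n+4832944/113337)((566685/8464)n^2+(3966795/8464)n+25500825/4232) + (0)
Last nonzero remainder: (566685/8464)n^2+(3966795/8464)n+25500825/4232. Dividing through by 566685/8464 gives the monic gcd n^2+7n+90.

n^2+7n+90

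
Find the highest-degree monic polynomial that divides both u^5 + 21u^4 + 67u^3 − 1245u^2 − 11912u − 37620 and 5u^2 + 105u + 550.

u^2 + 21u + 110

By polynomial division,
  u^5 + 21u^4 + 67u^3 − 1245u^2 − 11912u − 37620 = ((1/5)u^3 − (43/5)u − 342/5)(5u^2 + 105u + 550) + (0)
Last nonzero remainder: 5u^2 + 105u + 550. Dividing through by 5 gives the monic gcd u^2 + 21u + 110.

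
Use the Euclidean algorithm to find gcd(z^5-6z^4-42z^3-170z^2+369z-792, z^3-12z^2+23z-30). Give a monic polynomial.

By polynomial division,
  z^5-6z^4-42z^3-170z^2+369z-792 = (z^2+6z+7)(z^3-12z^2+23z-30) + (-194z^2+388z-582)
  z^3-12z^2+23z-30 = (-(1/194)z+5/97)(-194z^2+388z-582) + (0)
Last nonzero remainder: -194z^2+388z-582. Dividing through by -194 gives the monic gcd z^2-2z+3.

z^2-2z+3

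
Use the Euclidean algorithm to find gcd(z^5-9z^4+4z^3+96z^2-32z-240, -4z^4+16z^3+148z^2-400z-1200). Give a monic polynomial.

z^3-9z^2+8z+60

Euclidean algorithm in ℚ[z]:
  z^5-9z^4+4z^3+96z^2-32z-240 = (-(1/4)z+5/4)(-4z^4+16z^3+148z^2-400z-1200) + (21z^3-189z^2+168z+1260)
  -4z^4+16z^3+148z^2-400z-1200 = (-(4/21)z-20/21)(21z^3-189z^2+168z+1260) + (0)
Last nonzero remainder: 21z^3-189z^2+168z+1260. Dividing through by 21 gives the monic gcd z^3-9z^2+8z+60.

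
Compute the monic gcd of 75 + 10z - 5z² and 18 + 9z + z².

3 + z

By polynomial division,
  -5z² + 10z + 75 = (-5)(z² + 9z + 18) + (55z + 165)
  z² + 9z + 18 = ((1/55)z + 6/55)(55z + 165) + (0)
Last nonzero remainder: 55z + 165. Dividing through by 55 gives the monic gcd z + 3.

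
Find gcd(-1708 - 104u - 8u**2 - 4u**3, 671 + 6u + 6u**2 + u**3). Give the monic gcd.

Apply the Euclidean algorithm:
  -4u**3 - 8u**2 - 104u - 1708 = (-4)(u**3 + 6u**2 + 6u + 671) + (16u**2 - 80u + 976)
  u**3 + 6u**2 + 6u + 671 = ((1/16)u + 11/16)(16u**2 - 80u + 976) + (0)
Last nonzero remainder: 16u**2 - 80u + 976. Dividing through by 16 gives the monic gcd u**2 - 5u + 61.

61 - 5u + u**2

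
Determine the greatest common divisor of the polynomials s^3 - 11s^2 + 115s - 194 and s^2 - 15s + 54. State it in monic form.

1

Apply the Euclidean algorithm:
  s^3 - 11s^2 + 115s - 194 = (s + 4)(s^2 - 15s + 54) + (121s - 410)
  s^2 - 15s + 54 = ((1/121)s - 1405/14641)(121s - 410) + (214564/14641)
  121s - 410 = ((1771561/214564)s - 3001405/107282)(214564/14641) + (0)
The last nonzero remainder is the constant 214564/14641, so the polynomials are coprime and gcd = 1.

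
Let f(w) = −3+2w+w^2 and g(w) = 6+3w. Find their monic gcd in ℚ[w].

1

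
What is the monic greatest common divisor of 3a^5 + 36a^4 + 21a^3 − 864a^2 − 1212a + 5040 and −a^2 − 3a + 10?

a^2 + 3a − 10

By polynomial division,
  3a^5 + 36a^4 + 21a^3 − 864a^2 − 1212a + 5040 = (−3a^3 − 27a^2 + 30a + 504)(−a^2 − 3a + 10) + (0)
Last nonzero remainder: −a^2 − 3a + 10. Dividing through by −1 gives the monic gcd a^2 + 3a − 10.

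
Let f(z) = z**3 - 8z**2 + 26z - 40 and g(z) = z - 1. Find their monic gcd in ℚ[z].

Euclidean algorithm in ℚ[z]:
  z**3 - 8z**2 + 26z - 40 = (z**2 - 7z + 19)(z - 1) + (-21)
  z - 1 = (-(1/21)z + 1/21)(-21) + (0)
The last nonzero remainder is the constant -21, so the polynomials are coprime and gcd = 1.

1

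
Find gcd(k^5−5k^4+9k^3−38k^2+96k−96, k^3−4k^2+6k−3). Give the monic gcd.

k^2−3k+3

Apply the Euclidean algorithm:
  k^5−5k^4+9k^3−38k^2+96k−96 = (k^2−k−1)(k^3−4k^2+6k−3) + (−33k^2+99k−99)
  k^3−4k^2+6k−3 = (−(1/33)k+1/33)(−33k^2+99k−99) + (0)
Last nonzero remainder: −33k^2+99k−99. Dividing through by −33 gives the monic gcd k^2−3k+3.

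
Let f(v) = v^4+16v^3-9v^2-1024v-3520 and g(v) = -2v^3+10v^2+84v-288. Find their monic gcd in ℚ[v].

v-8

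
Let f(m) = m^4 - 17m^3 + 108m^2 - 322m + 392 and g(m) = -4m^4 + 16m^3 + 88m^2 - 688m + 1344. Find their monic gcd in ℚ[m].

By polynomial division,
  m^4 - 17m^3 + 108m^2 - 322m + 392 = (-1/4)(-4m^4 + 16m^3 + 88m^2 - 688m + 1344) + (-13m^3 + 130m^2 - 494m + 728)
  -4m^4 + 16m^3 + 88m^2 - 688m + 1344 = ((4/13)m + 24/13)(-13m^3 + 130m^2 - 494m + 728) + (0)
Last nonzero remainder: -13m^3 + 130m^2 - 494m + 728. Dividing through by -13 gives the monic gcd m^3 - 10m^2 + 38m - 56.

m^3 - 10m^2 + 38m - 56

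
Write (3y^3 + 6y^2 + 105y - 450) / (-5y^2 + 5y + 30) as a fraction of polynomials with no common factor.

(-3y^2 - 15y - 150)/(5y + 10)

Euclidean algorithm in ℚ[y]:
  3y^3 + 6y^2 + 105y - 450 = (-(3/5)y - 9/5)(-5y^2 + 5y + 30) + (132y - 396)
  -5y^2 + 5y + 30 = (-(5/132)y - 5/66)(132y - 396) + (0)
Last nonzero remainder: 132y - 396. Dividing through by 132 gives the monic gcd y - 3.
Cancel y - 3 from numerator and denominator to get the reduced form.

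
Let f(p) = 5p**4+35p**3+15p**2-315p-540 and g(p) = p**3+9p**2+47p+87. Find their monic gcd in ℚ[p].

By polynomial division,
  5p**4+35p**3+15p**2-315p-540 = (5p-10)(p**3+9p**2+47p+87) + (-130p**2-280p+330)
  p**3+9p**2+47p+87 = (-(1/130)p-89/1690)(-130p**2-280p+330) + ((5880/169)p+17640/169)
  -130p**2-280p+330 = (-(2197/588)p+1859/588)((5880/169)p+17640/169) + (0)
Last nonzero remainder: (5880/169)p+17640/169. Dividing through by 5880/169 gives the monic gcd p+3.

p+3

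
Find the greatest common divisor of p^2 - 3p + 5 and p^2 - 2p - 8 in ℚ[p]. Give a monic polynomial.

1

Repeated division with remainder:
  p^2 - 3p + 5 = (p^2 - 2p - 8) + (-p + 13)
  p^2 - 2p - 8 = (-p - 11)(-p + 13) + (135)
  -p + 13 = (-(1/135)p + 13/135)(135) + (0)
The last nonzero remainder is the constant 135, so the polynomials are coprime and gcd = 1.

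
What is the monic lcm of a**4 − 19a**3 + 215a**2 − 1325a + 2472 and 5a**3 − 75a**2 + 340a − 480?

Euclidean algorithm in ℚ[a]:
  a**4 − 19a**3 + 215a**2 − 1325a + 2472 = ((1/5)a − 4/5)(5a**3 − 75a**2 + 340a − 480) + (87a**2 − 957a + 2088)
  5a**3 − 75a**2 + 340a − 480 = ((5/87)a − 20/87)(87a**2 − 957a + 2088) + (0)
Last nonzero remainder: 87a**2 − 957a + 2088. Dividing through by 87 gives the monic gcd a**2 − 11a + 24.
Then lcm(f, g) = f·g / gcd(f, g); expanding and making the result monic gives the answer.

a**5 − 23a**4 + 291a**3 − 2185a**2 + 7772a − 9888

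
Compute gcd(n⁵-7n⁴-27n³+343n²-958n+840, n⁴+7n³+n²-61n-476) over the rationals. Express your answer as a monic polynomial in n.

n²+3n-28

By polynomial division,
  n⁵-7n⁴-27n³+343n²-958n+840 = (n-14)(n⁴+7n³+n²-61n-476) + (70n³+418n²-1336n-5824)
  n⁴+7n³+n²-61n-476 = ((1/70)n+18/1225)(70n³+418n²-1336n-5824) + ((17081/1225)n²+(51243/1225)n-68324/175)
  70n³+418n²-1336n-5824 = ((85750/17081)n+254800/17081)((17081/1225)n²+(51243/1225)n-68324/175) + (0)
Last nonzero remainder: (17081/1225)n²+(51243/1225)n-68324/175. Dividing through by 17081/1225 gives the monic gcd n²+3n-28.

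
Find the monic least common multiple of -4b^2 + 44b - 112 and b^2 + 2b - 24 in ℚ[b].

b^3 - 5b^2 - 38b + 168

By polynomial division,
  -4b^2 + 44b - 112 = (-4)(b^2 + 2b - 24) + (52b - 208)
  b^2 + 2b - 24 = ((1/52)b + 3/26)(52b - 208) + (0)
Last nonzero remainder: 52b - 208. Dividing through by 52 gives the monic gcd b - 4.
Then lcm(f, g) = f·g / gcd(f, g); expanding and making the result monic gives the answer.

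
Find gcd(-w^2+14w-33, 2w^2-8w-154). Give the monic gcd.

Apply the Euclidean algorithm:
  -w^2+14w-33 = (-1/2)(2w^2-8w-154) + (10w-110)
  2w^2-8w-154 = ((1/5)w+7/5)(10w-110) + (0)
Last nonzero remainder: 10w-110. Dividing through by 10 gives the monic gcd w-11.

w-11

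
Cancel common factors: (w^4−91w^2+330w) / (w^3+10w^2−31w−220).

By polynomial division,
  w^4−91w^2+330w = (w−10)(w^3+10w^2−31w−220) + (40w^2+240w−2200)
  w^3+10w^2−31w−220 = ((1/40)w+1/10)(40w^2+240w−2200) + (0)
Last nonzero remainder: 40w^2+240w−2200. Dividing through by 40 gives the monic gcd w^2+6w−55.
Cancel w^2+6w−55 from numerator and denominator to get the reduced form.

(w^2−6w)/(w+4)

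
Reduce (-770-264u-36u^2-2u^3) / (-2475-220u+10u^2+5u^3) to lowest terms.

(-14-2u)/(-45+5u)

Euclidean algorithm in ℚ[u]:
  -2u^3-36u^2-264u-770 = (-2/5)(5u^3+10u^2-220u-2475) + (-32u^2-352u-1760)
  5u^3+10u^2-220u-2475 = (-(5/32)u+45/32)(-32u^2-352u-1760) + (0)
Last nonzero remainder: -32u^2-352u-1760. Dividing through by -32 gives the monic gcd u^2+11u+55.
Cancel u^2+11u+55 from numerator and denominator to get the reduced form.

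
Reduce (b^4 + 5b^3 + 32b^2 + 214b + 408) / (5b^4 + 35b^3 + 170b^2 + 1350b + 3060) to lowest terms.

(b + 4)/(5b + 30)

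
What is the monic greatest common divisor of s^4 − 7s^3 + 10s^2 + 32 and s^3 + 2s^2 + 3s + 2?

s^2 + s + 2

Apply the Euclidean algorithm:
  s^4 − 7s^3 + 10s^2 + 32 = (s − 9)(s^3 + 2s^2 + 3s + 2) + (25s^2 + 25s + 50)
  s^3 + 2s^2 + 3s + 2 = ((1/25)s + 1/25)(25s^2 + 25s + 50) + (0)
Last nonzero remainder: 25s^2 + 25s + 50. Dividing through by 25 gives the monic gcd s^2 + s + 2.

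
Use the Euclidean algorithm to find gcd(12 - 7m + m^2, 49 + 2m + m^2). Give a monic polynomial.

Euclidean algorithm in ℚ[m]:
  m^2 - 7m + 12 = (m^2 + 2m + 49) + (-9m - 37)
  m^2 + 2m + 49 = (-(1/9)m + 19/81)(-9m - 37) + (4672/81)
  -9m - 37 = (-(729/4672)m - 2997/4672)(4672/81) + (0)
The last nonzero remainder is the constant 4672/81, so the polynomials are coprime and gcd = 1.

1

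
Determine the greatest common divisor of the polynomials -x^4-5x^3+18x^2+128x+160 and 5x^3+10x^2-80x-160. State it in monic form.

x^2+6x+8

By polynomial division,
  -x^4-5x^3+18x^2+128x+160 = (-(1/5)x-3/5)(5x^3+10x^2-80x-160) + (8x^2+48x+64)
  5x^3+10x^2-80x-160 = ((5/8)x-5/2)(8x^2+48x+64) + (0)
Last nonzero remainder: 8x^2+48x+64. Dividing through by 8 gives the monic gcd x^2+6x+8.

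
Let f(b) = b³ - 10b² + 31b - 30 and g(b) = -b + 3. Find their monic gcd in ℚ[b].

b - 3

Apply the Euclidean algorithm:
  b³ - 10b² + 31b - 30 = (-b² + 7b - 10)(-b + 3) + (0)
Last nonzero remainder: -b + 3. Dividing through by -1 gives the monic gcd b - 3.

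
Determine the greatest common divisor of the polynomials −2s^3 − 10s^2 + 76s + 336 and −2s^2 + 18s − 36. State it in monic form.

s − 6

By polynomial division,
  −2s^3 − 10s^2 + 76s + 336 = (s + 14)(−2s^2 + 18s − 36) + (−140s + 840)
  −2s^2 + 18s − 36 = ((1/70)s − 3/70)(−140s + 840) + (0)
Last nonzero remainder: −140s + 840. Dividing through by −140 gives the monic gcd s − 6.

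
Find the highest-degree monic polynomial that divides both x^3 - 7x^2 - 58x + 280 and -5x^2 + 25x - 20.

Euclidean algorithm in ℚ[x]:
  x^3 - 7x^2 - 58x + 280 = (-(1/5)x + 2/5)(-5x^2 + 25x - 20) + (-72x + 288)
  -5x^2 + 25x - 20 = ((5/72)x - 5/72)(-72x + 288) + (0)
Last nonzero remainder: -72x + 288. Dividing through by -72 gives the monic gcd x - 4.

x - 4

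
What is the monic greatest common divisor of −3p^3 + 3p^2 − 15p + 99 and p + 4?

Repeated division with remainder:
  −3p^3 + 3p^2 − 15p + 99 = (−3p^2 + 15p − 75)(p + 4) + (399)
  p + 4 = ((1/399)p + 4/399)(399) + (0)
The last nonzero remainder is the constant 399, so the polynomials are coprime and gcd = 1.

1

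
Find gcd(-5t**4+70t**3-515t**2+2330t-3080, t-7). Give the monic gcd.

t-7

Apply the Euclidean algorithm:
  -5t**4+70t**3-515t**2+2330t-3080 = (-5t**3+35t**2-270t+440)(t-7) + (0)
The last nonzero remainder t-7 is already monic.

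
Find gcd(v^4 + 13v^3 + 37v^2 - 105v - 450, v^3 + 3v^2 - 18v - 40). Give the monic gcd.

Euclidean algorithm in ℚ[v]:
  v^4 + 13v^3 + 37v^2 - 105v - 450 = (v + 10)(v^3 + 3v^2 - 18v - 40) + (25v^2 + 115v - 50)
  v^3 + 3v^2 - 18v - 40 = ((1/25)v - 8/125)(25v^2 + 115v - 50) + (-(216/25)v - 216/5)
  25v^2 + 115v - 50 = (-(625/216)v + 125/108)(-(216/25)v - 216/5) + (0)
Last nonzero remainder: -(216/25)v - 216/5. Dividing through by -216/25 gives the monic gcd v + 5.

v + 5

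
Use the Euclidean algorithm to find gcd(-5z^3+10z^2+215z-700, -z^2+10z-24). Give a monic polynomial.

z-4

Repeated division with remainder:
  -5z^3+10z^2+215z-700 = (5z+40)(-z^2+10z-24) + (-65z+260)
  -z^2+10z-24 = ((1/65)z-6/65)(-65z+260) + (0)
Last nonzero remainder: -65z+260. Dividing through by -65 gives the monic gcd z-4.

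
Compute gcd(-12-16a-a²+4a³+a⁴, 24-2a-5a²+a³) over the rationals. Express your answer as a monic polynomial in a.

Repeated division with remainder:
  a⁴+4a³-a²-16a-12 = (a+9)(a³-5a²-2a+24) + (46a²-22a-228)
  a³-5a²-2a+24 = ((1/46)a-52/529)(46a²-22a-228) + ((420/529)a+840/529)
  46a²-22a-228 = ((12167/210)a-10051/70)((420/529)a+840/529) + (0)
Last nonzero remainder: (420/529)a+840/529. Dividing through by 420/529 gives the monic gcd a+2.

2+a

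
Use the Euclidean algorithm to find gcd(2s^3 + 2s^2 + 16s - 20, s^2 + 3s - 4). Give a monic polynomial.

s - 1

By polynomial division,
  2s^3 + 2s^2 + 16s - 20 = (2s - 4)(s^2 + 3s - 4) + (36s - 36)
  s^2 + 3s - 4 = ((1/36)s + 1/9)(36s - 36) + (0)
Last nonzero remainder: 36s - 36. Dividing through by 36 gives the monic gcd s - 1.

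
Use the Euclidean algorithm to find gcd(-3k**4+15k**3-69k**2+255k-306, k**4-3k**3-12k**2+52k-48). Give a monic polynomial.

k**2-5k+6

By polynomial division,
  -3k**4+15k**3-69k**2+255k-306 = (-3)(k**4-3k**3-12k**2+52k-48) + (6k**3-105k**2+411k-450)
  k**4-3k**3-12k**2+52k-48 = ((1/6)k+29/12)(6k**3-105k**2+411k-450) + ((693/4)k**2-(3465/4)k+2079/2)
  6k**3-105k**2+411k-450 = ((8/231)k-100/231)((693/4)k**2-(3465/4)k+2079/2) + (0)
Last nonzero remainder: (693/4)k**2-(3465/4)k+2079/2. Dividing through by 693/4 gives the monic gcd k**2-5k+6.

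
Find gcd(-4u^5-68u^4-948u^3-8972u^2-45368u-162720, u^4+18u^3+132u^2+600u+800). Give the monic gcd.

Repeated division with remainder:
  -4u^5-68u^4-948u^3-8972u^2-45368u-162720 = (-4u+4)(u^4+18u^3+132u^2+600u+800) + (-492u^3-7100u^2-44568u-165920)
  u^4+18u^3+132u^2+600u+800 = (-(1/492)u-439/60516)(-492u^3-7100u^2-44568u-165920) + (-(152663/15129)u^2-(305326/5043)u-6106520/15129)
  -492u^3-7100u^2-44568u-165920 = ((7443468/152663)u+62755092/152663)(-(152663/15129)u^2-(305326/5043)u-6106520/15129) + (0)
Last nonzero remainder: -(152663/15129)u^2-(305326/5043)u-6106520/15129. Dividing through by -152663/15129 gives the monic gcd u^2+6u+40.

u^2+6u+40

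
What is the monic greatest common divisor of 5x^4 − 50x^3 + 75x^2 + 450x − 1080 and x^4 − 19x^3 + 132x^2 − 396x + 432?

x^3 − 13x^2 + 54x − 72

Euclidean algorithm in ℚ[x]:
  5x^4 − 50x^3 + 75x^2 + 450x − 1080 = (5)(x^4 − 19x^3 + 132x^2 − 396x + 432) + (45x^3 − 585x^2 + 2430x − 3240)
  x^4 − 19x^3 + 132x^2 − 396x + 432 = ((1/45)x − 2/15)(45x^3 − 585x^2 + 2430x − 3240) + (0)
Last nonzero remainder: 45x^3 − 585x^2 + 2430x − 3240. Dividing through by 45 gives the monic gcd x^3 − 13x^2 + 54x − 72.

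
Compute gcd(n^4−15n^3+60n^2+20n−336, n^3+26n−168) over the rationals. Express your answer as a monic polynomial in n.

n−4

By polynomial division,
  n^4−15n^3+60n^2+20n−336 = (n−15)(n^3+26n−168) + (34n^2+578n−2856)
  n^3+26n−168 = ((1/34)n−1/2)(34n^2+578n−2856) + (399n−1596)
  34n^2+578n−2856 = ((34/399)n+34/19)(399n−1596) + (0)
Last nonzero remainder: 399n−1596. Dividing through by 399 gives the monic gcd n−4.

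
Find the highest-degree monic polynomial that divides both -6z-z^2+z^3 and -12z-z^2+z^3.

Euclidean algorithm in ℚ[z]:
  z^3-z^2-6z = (z^3-z^2-12z) + (6z)
  z^3-z^2-12z = ((1/6)z^2-(1/6)z-2)(6z) + (0)
Last nonzero remainder: 6z. Dividing through by 6 gives the monic gcd z.

z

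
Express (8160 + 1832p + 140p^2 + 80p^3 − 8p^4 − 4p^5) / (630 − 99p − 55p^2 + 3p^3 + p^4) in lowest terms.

Apply the Euclidean algorithm:
  −4p^5 − 8p^4 + 80p^3 + 140p^2 + 1832p + 8160 = (−4p + 4)(p^4 + 3p^3 − 55p^2 − 99p + 630) + (−152p^3 − 36p^2 + 4748p + 5640)
  p^4 + 3p^3 − 55p^2 − 99p + 630 = (−(1/152)p − 105/5776)(−152p^3 − 36p^2 + 4748p + 5640) + (−(35259/1444)p^2 + (35259/1444)p + 528885/722)
  −152p^3 − 36p^2 + 4748p + 5640 = ((219488/35259)p + 271472/35259)(−(35259/1444)p^2 + (35259/1444)p + 528885/722) + (0)
Last nonzero remainder: −(35259/1444)p^2 + (35259/1444)p + 528885/722. Dividing through by −35259/1444 gives the monic gcd p^2 − p − 30.
Cancel p^2 − p − 30 from numerator and denominator to get the reduced form.

(−272 − 52p − 12p^2 − 4p^3)/(−21 + 4p + p^2)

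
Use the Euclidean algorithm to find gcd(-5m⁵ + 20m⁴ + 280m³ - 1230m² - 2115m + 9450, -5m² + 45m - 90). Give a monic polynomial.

m² - 9m + 18

Repeated division with remainder:
  -5m⁵ + 20m⁴ + 280m³ - 1230m² - 2115m + 9450 = (m³ + 5m² - 29m - 105)(-5m² + 45m - 90) + (0)
Last nonzero remainder: -5m² + 45m - 90. Dividing through by -5 gives the monic gcd m² - 9m + 18.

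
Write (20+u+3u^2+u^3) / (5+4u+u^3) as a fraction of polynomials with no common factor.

Euclidean algorithm in ℚ[u]:
  u^3+3u^2+u+20 = (u^3+4u+5) + (3u^2-3u+15)
  u^3+4u+5 = ((1/3)u+1/3)(3u^2-3u+15) + (0)
Last nonzero remainder: 3u^2-3u+15. Dividing through by 3 gives the monic gcd u^2-u+5.
Cancel u^2-u+5 from numerator and denominator to get the reduced form.

(4+u)/(1+u)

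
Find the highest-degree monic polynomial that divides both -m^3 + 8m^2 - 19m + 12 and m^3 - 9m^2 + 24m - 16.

m^2 - 5m + 4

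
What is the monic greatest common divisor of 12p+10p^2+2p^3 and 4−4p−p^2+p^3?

2+p

By polynomial division,
  2p^3+10p^2+12p = (2)(p^3−p^2−4p+4) + (12p^2+20p−8)
  p^3−p^2−4p+4 = ((1/12)p−2/9)(12p^2+20p−8) + ((10/9)p+20/9)
  12p^2+20p−8 = ((54/5)p−18/5)((10/9)p+20/9) + (0)
Last nonzero remainder: (10/9)p+20/9. Dividing through by 10/9 gives the monic gcd p+2.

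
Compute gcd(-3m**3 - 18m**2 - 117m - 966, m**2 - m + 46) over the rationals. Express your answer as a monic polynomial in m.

Apply the Euclidean algorithm:
  -3m**3 - 18m**2 - 117m - 966 = (-3m - 21)(m**2 - m + 46) + (0)
The last nonzero remainder m**2 - m + 46 is already monic.

m**2 - m + 46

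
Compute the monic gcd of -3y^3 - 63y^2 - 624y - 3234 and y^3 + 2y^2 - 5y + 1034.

y + 11

By polynomial division,
  -3y^3 - 63y^2 - 624y - 3234 = (-3)(y^3 + 2y^2 - 5y + 1034) + (-57y^2 - 639y - 132)
  y^3 + 2y^2 - 5y + 1034 = (-(1/57)y + 175/1083)(-57y^2 - 639y - 132) + ((34634/361)y + 380974/361)
  -57y^2 - 639y - 132 = (-(20577/34634)y - 2166/17317)((34634/361)y + 380974/361) + (0)
Last nonzero remainder: (34634/361)y + 380974/361. Dividing through by 34634/361 gives the monic gcd y + 11.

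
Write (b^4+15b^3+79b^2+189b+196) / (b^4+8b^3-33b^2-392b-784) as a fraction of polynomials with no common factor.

Repeated division with remainder:
  b^4+15b^3+79b^2+189b+196 = (b^4+8b^3-33b^2-392b-784) + (7b^3+112b^2+581b+980)
  b^4+8b^3-33b^2-392b-784 = ((1/7)b-8/7)(7b^3+112b^2+581b+980) + (12b^2+132b+336)
  7b^3+112b^2+581b+980 = ((7/12)b+35/12)(12b^2+132b+336) + (0)
Last nonzero remainder: 12b^2+132b+336. Dividing through by 12 gives the monic gcd b^2+11b+28.
Cancel b^2+11b+28 from numerator and denominator to get the reduced form.

(b^2+4b+7)/(b^2-3b-28)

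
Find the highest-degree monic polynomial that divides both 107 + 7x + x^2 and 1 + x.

Apply the Euclidean algorithm:
  x^2 + 7x + 107 = (x + 6)(x + 1) + (101)
  x + 1 = ((1/101)x + 1/101)(101) + (0)
The last nonzero remainder is the constant 101, so the polynomials are coprime and gcd = 1.

1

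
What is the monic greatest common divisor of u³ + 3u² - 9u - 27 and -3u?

1

Repeated division with remainder:
  u³ + 3u² - 9u - 27 = (-(1/3)u² - u + 3)(-3u) + (-27)
  -3u = ((1/9)u)(-27) + (0)
The last nonzero remainder is the constant -27, so the polynomials are coprime and gcd = 1.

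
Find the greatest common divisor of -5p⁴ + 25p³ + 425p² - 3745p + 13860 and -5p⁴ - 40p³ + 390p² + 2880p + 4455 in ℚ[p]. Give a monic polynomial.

Repeated division with remainder:
  -5p⁴ + 25p³ + 425p² - 3745p + 13860 = (-5p⁴ - 40p³ + 390p² + 2880p + 4455) + (65p³ + 35p² - 6625p + 9405)
  -5p⁴ - 40p³ + 390p² + 2880p + 4455 = (-(1/13)p - 97/169)(65p³ + 35p² - 6625p + 9405) + (-(16820/169)p² - (33640/169)p + 1665180/169)
  65p³ + 35p² - 6625p + 9405 = (-(2197/3364)p + 3211/3364)(-(16820/169)p² - (33640/169)p + 1665180/169) + (0)
Last nonzero remainder: -(16820/169)p² - (33640/169)p + 1665180/169. Dividing through by -16820/169 gives the monic gcd p² + 2p - 99.

p² + 2p - 99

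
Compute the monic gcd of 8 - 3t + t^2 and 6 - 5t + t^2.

1

Apply the Euclidean algorithm:
  t^2 - 3t + 8 = (t^2 - 5t + 6) + (2t + 2)
  t^2 - 5t + 6 = ((1/2)t - 3)(2t + 2) + (12)
  2t + 2 = ((1/6)t + 1/6)(12) + (0)
The last nonzero remainder is the constant 12, so the polynomials are coprime and gcd = 1.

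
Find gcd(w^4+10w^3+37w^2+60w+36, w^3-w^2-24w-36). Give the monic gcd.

w^2+5w+6

By polynomial division,
  w^4+10w^3+37w^2+60w+36 = (w+11)(w^3-w^2-24w-36) + (72w^2+360w+432)
  w^3-w^2-24w-36 = ((1/72)w-1/12)(72w^2+360w+432) + (0)
Last nonzero remainder: 72w^2+360w+432. Dividing through by 72 gives the monic gcd w^2+5w+6.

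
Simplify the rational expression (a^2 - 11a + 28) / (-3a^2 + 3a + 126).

(-a + 4)/(3a + 18)

Apply the Euclidean algorithm:
  a^2 - 11a + 28 = (-1/3)(-3a^2 + 3a + 126) + (-10a + 70)
  -3a^2 + 3a + 126 = ((3/10)a + 9/5)(-10a + 70) + (0)
Last nonzero remainder: -10a + 70. Dividing through by -10 gives the monic gcd a - 7.
Cancel a - 7 from numerator and denominator to get the reduced form.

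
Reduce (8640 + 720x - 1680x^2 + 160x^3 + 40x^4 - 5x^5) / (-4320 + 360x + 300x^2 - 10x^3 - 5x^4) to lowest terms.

By polynomial division,
  -5x^5 + 40x^4 + 160x^3 - 1680x^2 + 720x + 8640 = (x - 10)(-5x^4 - 10x^3 + 300x^2 + 360x - 4320) + (-240x^3 + 960x^2 + 8640x - 34560)
  -5x^4 - 10x^3 + 300x^2 + 360x - 4320 = ((1/48)x + 1/8)(-240x^3 + 960x^2 + 8640x - 34560) + (0)
Last nonzero remainder: -240x^3 + 960x^2 + 8640x - 34560. Dividing through by -240 gives the monic gcd x^3 - 4x^2 - 36x + 144.
Cancel x^3 - 4x^2 - 36x + 144 from numerator and denominator to get the reduced form.

(-12 - 4x + x^2)/(6 + x)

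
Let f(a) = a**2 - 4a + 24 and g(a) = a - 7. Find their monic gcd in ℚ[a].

1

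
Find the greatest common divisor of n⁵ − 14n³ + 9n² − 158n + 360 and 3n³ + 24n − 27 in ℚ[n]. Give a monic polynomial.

n² + n + 9

Apply the Euclidean algorithm:
  n⁵ − 14n³ + 9n² − 158n + 360 = ((1/3)n² − 22/3)(3n³ + 24n − 27) + (18n² + 18n + 162)
  3n³ + 24n − 27 = ((1/6)n − 1/6)(18n² + 18n + 162) + (0)
Last nonzero remainder: 18n² + 18n + 162. Dividing through by 18 gives the monic gcd n² + n + 9.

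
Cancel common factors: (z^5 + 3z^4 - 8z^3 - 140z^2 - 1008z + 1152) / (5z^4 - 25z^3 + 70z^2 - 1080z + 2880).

(z^2 + 5z - 6)/(5z - 15)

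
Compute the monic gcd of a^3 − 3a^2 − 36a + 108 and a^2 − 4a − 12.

a − 6

Repeated division with remainder:
  a^3 − 3a^2 − 36a + 108 = (a + 1)(a^2 − 4a − 12) + (−20a + 120)
  a^2 − 4a − 12 = (−(1/20)a − 1/10)(−20a + 120) + (0)
Last nonzero remainder: −20a + 120. Dividing through by −20 gives the monic gcd a − 6.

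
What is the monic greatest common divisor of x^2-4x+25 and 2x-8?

1

Repeated division with remainder:
  x^2-4x+25 = ((1/2)x)(2x-8) + (25)
  2x-8 = ((2/25)x-8/25)(25) + (0)
The last nonzero remainder is the constant 25, so the polynomials are coprime and gcd = 1.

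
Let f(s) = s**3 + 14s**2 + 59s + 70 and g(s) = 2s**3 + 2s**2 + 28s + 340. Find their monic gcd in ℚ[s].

s + 5

Euclidean algorithm in ℚ[s]:
  s**3 + 14s**2 + 59s + 70 = (1/2)(2s**3 + 2s**2 + 28s + 340) + (13s**2 + 45s - 100)
  2s**3 + 2s**2 + 28s + 340 = ((2/13)s - 64/169)(13s**2 + 45s - 100) + ((10212/169)s + 51060/169)
  13s**2 + 45s - 100 = ((2197/10212)s - 845/2553)((10212/169)s + 51060/169) + (0)
Last nonzero remainder: (10212/169)s + 51060/169. Dividing through by 10212/169 gives the monic gcd s + 5.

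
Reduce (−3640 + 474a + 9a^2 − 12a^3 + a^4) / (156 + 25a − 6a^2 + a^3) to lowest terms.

(−70 − 3a + a^2)/(3 + a)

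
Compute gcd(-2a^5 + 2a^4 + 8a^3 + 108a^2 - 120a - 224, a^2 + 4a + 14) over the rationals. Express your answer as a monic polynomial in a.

a^2 + 4a + 14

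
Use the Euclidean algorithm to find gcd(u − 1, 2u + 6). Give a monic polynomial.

1

Repeated division with remainder:
  u − 1 = (1/2)(2u + 6) + (−4)
  2u + 6 = (−(1/2)u − 3/2)(−4) + (0)
The last nonzero remainder is the constant −4, so the polynomials are coprime and gcd = 1.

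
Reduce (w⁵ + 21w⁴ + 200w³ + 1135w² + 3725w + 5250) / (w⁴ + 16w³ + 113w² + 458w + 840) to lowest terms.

Euclidean algorithm in ℚ[w]:
  w⁵ + 21w⁴ + 200w³ + 1135w² + 3725w + 5250 = (w + 5)(w⁴ + 16w³ + 113w² + 458w + 840) + (7w³ + 112w² + 595w + 1050)
  w⁴ + 16w³ + 113w² + 458w + 840 = ((1/7)w)(7w³ + 112w² + 595w + 1050) + (28w² + 308w + 840)
  7w³ + 112w² + 595w + 1050 = ((1/4)w + 5/4)(28w² + 308w + 840) + (0)
Last nonzero remainder: 28w² + 308w + 840. Dividing through by 28 gives the monic gcd w² + 11w + 30.
Cancel w² + 11w + 30 from numerator and denominator to get the reduced form.

(w³ + 10w² + 60w + 175)/(w² + 5w + 28)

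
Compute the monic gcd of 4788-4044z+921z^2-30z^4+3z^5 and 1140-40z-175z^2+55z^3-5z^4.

19-7z+z^2

By polynomial division,
  3z^5-30z^4+921z^2-4044z+4788 = (-(3/5)z-3/5)(-5z^4+55z^3-175z^2-40z+1140) + (-72z^3+792z^2-3384z+5472)
  -5z^4+55z^3-175z^2-40z+1140 = ((5/72)z)(-72z^3+792z^2-3384z+5472) + (60z^2-420z+1140)
  -72z^3+792z^2-3384z+5472 = (-(6/5)z+24/5)(60z^2-420z+1140) + (0)
Last nonzero remainder: 60z^2-420z+1140. Dividing through by 60 gives the monic gcd z^2-7z+19.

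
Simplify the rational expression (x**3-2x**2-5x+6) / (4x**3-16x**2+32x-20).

Euclidean algorithm in ℚ[x]:
  x**3-2x**2-5x+6 = (1/4)(4x**3-16x**2+32x-20) + (2x**2-13x+11)
  4x**3-16x**2+32x-20 = (2x+5)(2x**2-13x+11) + (75x-75)
  2x**2-13x+11 = ((2/75)x-11/75)(75x-75) + (0)
Last nonzero remainder: 75x-75. Dividing through by 75 gives the monic gcd x-1.
Cancel x-1 from numerator and denominator to get the reduced form.

(x**2-x-6)/(4x**2-12x+20)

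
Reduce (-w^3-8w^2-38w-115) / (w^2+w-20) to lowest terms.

Apply the Euclidean algorithm:
  -w^3-8w^2-38w-115 = (-w-7)(w^2+w-20) + (-51w-255)
  w^2+w-20 = (-(1/51)w+4/51)(-51w-255) + (0)
Last nonzero remainder: -51w-255. Dividing through by -51 gives the monic gcd w+5.
Cancel w+5 from numerator and denominator to get the reduced form.

(-w^2-3w-23)/(w-4)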